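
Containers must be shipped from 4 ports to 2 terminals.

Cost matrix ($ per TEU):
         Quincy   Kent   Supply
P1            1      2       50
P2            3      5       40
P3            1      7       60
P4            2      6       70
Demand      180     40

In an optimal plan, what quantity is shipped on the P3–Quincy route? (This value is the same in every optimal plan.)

60

The minimum-cost plan:
  P1 to Quincy: 10 × $1 = $10
  P1 to Kent: 40 × $2 = $80
  P2 to Quincy: 40 × $3 = $120
  P3 to Quincy: 60 × $1 = $60
  P4 to Quincy: 70 × $2 = $140
Total cost = $410.
So P3→Quincy carries 60 TEU.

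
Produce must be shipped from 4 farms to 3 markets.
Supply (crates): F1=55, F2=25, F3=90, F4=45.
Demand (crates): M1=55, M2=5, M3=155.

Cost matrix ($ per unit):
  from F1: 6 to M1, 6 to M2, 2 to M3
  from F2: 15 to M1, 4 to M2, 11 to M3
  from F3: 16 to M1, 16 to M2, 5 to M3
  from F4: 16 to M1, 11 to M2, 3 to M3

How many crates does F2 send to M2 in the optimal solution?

Optimal shipments:
  F1 to M1: 35 × $6 = $210
  F1 to M3: 20 × $2 = $40
  F2 to M1: 20 × $15 = $300
  F2 to M2: 5 × $4 = $20
  F3 to M3: 90 × $5 = $450
  F4 to M3: 45 × $3 = $135
Total cost = $1155.
So F2→M2 carries 5 crates.

5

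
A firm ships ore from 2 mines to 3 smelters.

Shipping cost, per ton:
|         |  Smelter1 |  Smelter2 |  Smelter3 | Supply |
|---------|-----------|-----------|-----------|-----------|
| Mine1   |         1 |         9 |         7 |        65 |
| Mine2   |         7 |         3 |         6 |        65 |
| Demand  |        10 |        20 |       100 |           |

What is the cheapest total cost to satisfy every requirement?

Optimal allocation:
  Mine1–Smelter1: 10 × 1 = 10
  Mine1–Smelter3: 55 × 7 = 385
  Mine2–Smelter2: 20 × 3 = 60
  Mine2–Smelter3: 45 × 6 = 270
Total = 10 + 385 + 60 + 270 = 725.

725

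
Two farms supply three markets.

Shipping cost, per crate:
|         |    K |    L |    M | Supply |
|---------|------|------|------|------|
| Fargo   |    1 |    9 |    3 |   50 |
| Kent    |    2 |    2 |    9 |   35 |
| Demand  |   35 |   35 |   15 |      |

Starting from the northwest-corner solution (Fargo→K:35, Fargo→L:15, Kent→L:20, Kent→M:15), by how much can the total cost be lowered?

195

Current plan cost = 35·1 + 15·9 + 20·2 + 15·9 = 345.
Optimal plan:
  Fargo–K: 35 × 1 = 35
  Fargo–M: 15 × 3 = 45
  Kent–L: 35 × 2 = 70
Optimal cost = 150.
Saving = 345 − 150 = 195.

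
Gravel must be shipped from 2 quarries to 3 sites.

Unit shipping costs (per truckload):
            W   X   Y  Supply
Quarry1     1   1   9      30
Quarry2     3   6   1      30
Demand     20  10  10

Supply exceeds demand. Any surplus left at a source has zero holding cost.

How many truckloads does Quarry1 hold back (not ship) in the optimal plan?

Minimum-cost shipments:
  Quarry1->W: 20 truckloads
  Quarry1->X: 10 truckloads
  Quarry2->Y: 10 truckloads
Total cost = 40.
Quarry1 ships 30 of its 30, leaving 0.

0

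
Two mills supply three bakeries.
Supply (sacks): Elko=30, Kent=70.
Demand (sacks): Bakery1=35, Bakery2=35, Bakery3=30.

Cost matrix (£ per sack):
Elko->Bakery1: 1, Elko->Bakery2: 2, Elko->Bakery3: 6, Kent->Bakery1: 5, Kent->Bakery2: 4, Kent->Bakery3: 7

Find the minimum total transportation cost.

Optimal allocation:
  Elko to Bakery1: 30 × £1 = £30
  Kent to Bakery1: 5 × £5 = £25
  Kent to Bakery2: 35 × £4 = £140
  Kent to Bakery3: 30 × £7 = £210
Total = 30 + 25 + 140 + 210 = £405.

405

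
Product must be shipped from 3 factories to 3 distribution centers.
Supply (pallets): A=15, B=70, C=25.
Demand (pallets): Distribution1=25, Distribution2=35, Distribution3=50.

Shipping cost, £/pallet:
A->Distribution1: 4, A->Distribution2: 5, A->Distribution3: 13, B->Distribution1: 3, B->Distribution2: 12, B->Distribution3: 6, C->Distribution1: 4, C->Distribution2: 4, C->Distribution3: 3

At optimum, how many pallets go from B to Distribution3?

Optimal shipments:
  A to Distribution2: 15 pallets
  B to Distribution1: 25 pallets
  B to Distribution3: 45 pallets
  C to Distribution2: 20 pallets
  C to Distribution3: 5 pallets
Total cost = £515.
So B→Distribution3 carries 45 pallets.

45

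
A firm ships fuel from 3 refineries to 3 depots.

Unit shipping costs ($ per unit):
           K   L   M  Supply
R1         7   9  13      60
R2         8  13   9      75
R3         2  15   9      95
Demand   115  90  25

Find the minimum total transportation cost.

Optimal allocation:
  R1 to L: 60 × $9 = $540
  R2 to K: 20 × $8 = $160
  R2 to L: 30 × $13 = $390
  R2 to M: 25 × $9 = $225
  R3 to K: 95 × $2 = $190
Total = 540 + 160 + 390 + 225 + 190 = $1505.
(Supply check: R1 ships 60; R2 ships 75; R3 ships 95.)

1505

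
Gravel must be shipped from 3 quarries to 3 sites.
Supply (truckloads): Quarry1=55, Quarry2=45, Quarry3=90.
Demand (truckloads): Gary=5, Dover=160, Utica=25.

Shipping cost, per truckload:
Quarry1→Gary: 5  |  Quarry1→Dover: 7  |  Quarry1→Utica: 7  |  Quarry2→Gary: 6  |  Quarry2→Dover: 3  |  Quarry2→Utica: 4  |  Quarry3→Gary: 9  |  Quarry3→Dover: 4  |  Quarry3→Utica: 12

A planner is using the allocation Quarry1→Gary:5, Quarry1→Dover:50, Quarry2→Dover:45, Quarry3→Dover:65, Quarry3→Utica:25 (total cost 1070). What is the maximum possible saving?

200

Current plan cost = 5·5 + 50·7 + 45·3 + 65·4 + 25·12 = 1070.
Optimal plan:
  Quarry1–Gary: 5 × 5 = 25
  Quarry1–Dover: 25 × 7 = 175
  Quarry1–Utica: 25 × 7 = 175
  Quarry2–Dover: 45 × 3 = 135
  Quarry3–Dover: 90 × 4 = 360
Optimal cost = 870.
Saving = 1070 − 870 = 200.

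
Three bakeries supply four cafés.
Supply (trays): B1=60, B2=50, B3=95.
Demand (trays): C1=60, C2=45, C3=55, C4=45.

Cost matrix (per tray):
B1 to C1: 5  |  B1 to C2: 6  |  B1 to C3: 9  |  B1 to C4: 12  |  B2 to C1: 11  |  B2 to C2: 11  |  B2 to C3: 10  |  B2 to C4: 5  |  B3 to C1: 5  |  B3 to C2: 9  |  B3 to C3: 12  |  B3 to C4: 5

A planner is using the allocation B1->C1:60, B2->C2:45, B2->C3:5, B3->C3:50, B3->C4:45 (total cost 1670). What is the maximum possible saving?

Current plan cost = 60·5 + 45·11 + 5·10 + 50·12 + 45·5 = 1670.
Optimal plan:
  B1→C2: 45 × 6 = 270
  B1→C3: 15 × 9 = 135
  B2→C3: 40 × 10 = 400
  B2→C4: 10 × 5 = 50
  B3→C1: 60 × 5 = 300
  B3→C4: 35 × 5 = 175
Optimal cost = 1330.
Saving = 1670 − 1330 = 340.

340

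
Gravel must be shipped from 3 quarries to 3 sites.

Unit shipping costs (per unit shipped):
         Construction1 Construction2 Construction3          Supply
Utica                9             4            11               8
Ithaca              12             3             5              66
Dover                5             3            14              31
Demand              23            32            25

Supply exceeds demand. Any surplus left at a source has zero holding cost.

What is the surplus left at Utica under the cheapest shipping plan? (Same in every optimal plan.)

An optimal plan:
  Ithaca–Construction2: 32 truckloads
  Ithaca–Construction3: 25 truckloads
  Dover–Construction1: 23 truckloads
Total cost = 336.
Utica ships 0 of its 8, leaving 8.

8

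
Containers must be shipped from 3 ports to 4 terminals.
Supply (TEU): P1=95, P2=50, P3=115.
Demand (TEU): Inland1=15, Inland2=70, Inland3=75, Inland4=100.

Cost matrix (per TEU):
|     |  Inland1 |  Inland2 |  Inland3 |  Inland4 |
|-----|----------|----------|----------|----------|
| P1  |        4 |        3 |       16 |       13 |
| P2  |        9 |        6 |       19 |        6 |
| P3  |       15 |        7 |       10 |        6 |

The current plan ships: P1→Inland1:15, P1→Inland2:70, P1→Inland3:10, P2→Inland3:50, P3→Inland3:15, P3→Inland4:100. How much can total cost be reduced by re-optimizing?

450

Current plan cost = 15·4 + 70·3 + 10·16 + 50·19 + 15·10 + 100·6 = 2130.
Optimal plan:
  P1–Inland1: 15 TEU
  P1–Inland2: 70 TEU
  P1–Inland3: 10 TEU
  P2–Inland4: 50 TEU
  P3–Inland3: 65 TEU
  P3–Inland4: 50 TEU
Optimal cost = 1680.
Saving = 2130 − 1680 = 450.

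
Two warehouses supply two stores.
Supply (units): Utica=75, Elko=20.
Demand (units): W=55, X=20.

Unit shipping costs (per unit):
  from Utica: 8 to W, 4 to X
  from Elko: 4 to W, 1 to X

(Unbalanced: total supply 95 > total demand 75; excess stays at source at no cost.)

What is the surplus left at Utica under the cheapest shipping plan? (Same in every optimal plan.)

An optimal plan:
  Utica to W: 35 × 8 = 280
  Utica to X: 20 × 4 = 80
  Elko to W: 20 × 4 = 80
Total cost = 440.
Utica ships 55 of its 75, leaving 20.

20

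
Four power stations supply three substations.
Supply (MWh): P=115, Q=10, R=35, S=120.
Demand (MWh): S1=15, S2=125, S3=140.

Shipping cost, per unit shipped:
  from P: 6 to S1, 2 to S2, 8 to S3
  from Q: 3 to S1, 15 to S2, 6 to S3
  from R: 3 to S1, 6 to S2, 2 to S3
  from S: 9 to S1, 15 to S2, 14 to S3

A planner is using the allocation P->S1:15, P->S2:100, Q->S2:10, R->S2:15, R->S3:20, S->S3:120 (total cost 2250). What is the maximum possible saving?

275

Current plan cost = 15·6 + 100·2 + 10·15 + 15·6 + 20·2 + 120·14 = 2250.
Optimal plan:
  P→S2: 115 MWh
  Q→S3: 10 MWh
  R→S3: 35 MWh
  S→S1: 15 MWh
  S→S2: 10 MWh
  S→S3: 95 MWh
Optimal cost = 1975.
Saving = 2250 − 1975 = 275.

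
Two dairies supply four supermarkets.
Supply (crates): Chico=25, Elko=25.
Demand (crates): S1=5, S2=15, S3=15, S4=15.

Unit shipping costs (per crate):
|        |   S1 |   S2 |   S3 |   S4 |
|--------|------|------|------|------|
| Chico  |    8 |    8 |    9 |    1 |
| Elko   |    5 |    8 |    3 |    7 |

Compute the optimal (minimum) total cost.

One minimum-cost allocation:
  Chico to S2: 10 × 8 = 80
  Chico to S4: 15 × 1 = 15
  Elko to S1: 5 × 5 = 25
  Elko to S2: 5 × 8 = 40
  Elko to S3: 15 × 3 = 45
Total = 80 + 15 + 25 + 40 + 45 = 205.
(Supply check: Chico ships 25; Elko ships 25.)

205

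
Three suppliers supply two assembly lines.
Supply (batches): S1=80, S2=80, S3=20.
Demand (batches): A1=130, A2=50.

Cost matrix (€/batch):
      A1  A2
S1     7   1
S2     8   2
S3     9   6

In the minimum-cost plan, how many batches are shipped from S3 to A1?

20

Optimal shipments:
  S1→A1: 30 × €7 = €210
  S1→A2: 50 × €1 = €50
  S2→A1: 80 × €8 = €640
  S3→A1: 20 × €9 = €180
Total cost = €1080.
So S3→A1 carries 20 batches.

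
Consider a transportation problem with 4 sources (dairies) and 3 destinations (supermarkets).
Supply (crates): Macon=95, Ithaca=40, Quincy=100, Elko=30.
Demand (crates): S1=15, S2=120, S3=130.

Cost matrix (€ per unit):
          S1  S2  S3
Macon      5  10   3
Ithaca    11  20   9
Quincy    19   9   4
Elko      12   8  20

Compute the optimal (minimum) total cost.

An optimal shipping plan:
  Macon–S3: 95 crates
  Ithaca–S1: 15 crates
  Ithaca–S3: 25 crates
  Quincy–S2: 90 crates
  Quincy–S3: 10 crates
  Elko–S2: 30 crates
Total cost = €1765.
(Supply check: Macon ships 95; Ithaca ships 40; Quincy ships 100; Elko ships 30.)

1765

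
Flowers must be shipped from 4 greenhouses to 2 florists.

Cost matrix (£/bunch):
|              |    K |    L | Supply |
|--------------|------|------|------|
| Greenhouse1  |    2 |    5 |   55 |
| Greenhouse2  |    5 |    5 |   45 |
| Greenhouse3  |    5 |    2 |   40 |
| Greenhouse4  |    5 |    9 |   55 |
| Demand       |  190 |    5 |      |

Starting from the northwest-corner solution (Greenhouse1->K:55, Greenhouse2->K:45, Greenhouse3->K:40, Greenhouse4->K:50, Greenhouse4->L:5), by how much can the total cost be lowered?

Current plan cost = 55·2 + 45·5 + 40·5 + 50·5 + 5·9 = £830.
Optimal plan:
  Greenhouse1–K: 55 × £2 = £110
  Greenhouse2–K: 45 × £5 = £225
  Greenhouse3–K: 35 × £5 = £175
  Greenhouse3–L: 5 × £2 = £10
  Greenhouse4–K: 55 × £5 = £275
Optimal cost = £795.
Saving = 830 − 795 = £35.

35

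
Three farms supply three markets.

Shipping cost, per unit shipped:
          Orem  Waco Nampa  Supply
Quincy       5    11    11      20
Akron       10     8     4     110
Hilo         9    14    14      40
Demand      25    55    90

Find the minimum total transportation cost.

A cheapest plan:
  Quincy to Orem: 20 × 5 = 100
  Akron to Waco: 20 × 8 = 160
  Akron to Nampa: 90 × 4 = 360
  Hilo to Orem: 5 × 9 = 45
  Hilo to Waco: 35 × 14 = 490
Total = 100 + 160 + 360 + 45 + 490 = 1155.

1155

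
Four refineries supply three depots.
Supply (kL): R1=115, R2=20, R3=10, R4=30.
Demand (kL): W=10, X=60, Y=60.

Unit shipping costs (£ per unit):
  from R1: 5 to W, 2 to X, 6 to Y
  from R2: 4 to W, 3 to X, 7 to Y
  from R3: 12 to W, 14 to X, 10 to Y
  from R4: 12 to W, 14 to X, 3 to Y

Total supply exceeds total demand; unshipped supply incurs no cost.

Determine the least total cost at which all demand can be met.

A cheapest plan:
  R1–X: 60 × £2 = £120
  R1–Y: 30 × £6 = £180
  R2–W: 10 × £4 = £40
  R4–Y: 30 × £3 = £90
Total = 120 + 180 + 40 + 90 = £430.

430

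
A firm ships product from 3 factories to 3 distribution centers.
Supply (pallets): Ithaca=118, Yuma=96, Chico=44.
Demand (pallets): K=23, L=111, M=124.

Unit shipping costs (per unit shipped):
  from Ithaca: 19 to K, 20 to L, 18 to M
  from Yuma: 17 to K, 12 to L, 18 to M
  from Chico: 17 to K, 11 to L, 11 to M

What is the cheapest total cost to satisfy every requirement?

One minimum-cost allocation:
  Ithaca–K: 23 × 19 = 437
  Ithaca–M: 95 × 18 = 1710
  Yuma–L: 96 × 12 = 1152
  Chico–L: 15 × 11 = 165
  Chico–M: 29 × 11 = 319
Total = 437 + 1710 + 1152 + 165 + 319 = 3783.

3783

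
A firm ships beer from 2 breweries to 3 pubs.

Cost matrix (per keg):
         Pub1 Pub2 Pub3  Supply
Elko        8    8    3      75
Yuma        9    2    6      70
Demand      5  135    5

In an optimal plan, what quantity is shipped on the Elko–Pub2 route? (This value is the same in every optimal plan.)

65

The minimum-cost plan:
  Elko→Pub1: 5 × 8 = 40
  Elko→Pub2: 65 × 8 = 520
  Elko→Pub3: 5 × 3 = 15
  Yuma→Pub2: 70 × 2 = 140
Total cost = 715.
So Elko→Pub2 carries 65 kegs.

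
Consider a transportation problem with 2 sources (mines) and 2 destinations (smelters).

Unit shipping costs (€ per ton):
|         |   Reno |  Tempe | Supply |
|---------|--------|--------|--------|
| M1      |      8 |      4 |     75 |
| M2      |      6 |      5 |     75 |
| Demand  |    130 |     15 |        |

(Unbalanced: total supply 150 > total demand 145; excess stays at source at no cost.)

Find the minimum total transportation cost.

950

One minimum-cost allocation:
  M1–Reno: 55 × €8 = €440
  M1–Tempe: 15 × €4 = €60
  M2–Reno: 75 × €6 = €450
Total = 440 + 60 + 450 = €950.
(Supply check: M1 ships 70; M2 ships 75.)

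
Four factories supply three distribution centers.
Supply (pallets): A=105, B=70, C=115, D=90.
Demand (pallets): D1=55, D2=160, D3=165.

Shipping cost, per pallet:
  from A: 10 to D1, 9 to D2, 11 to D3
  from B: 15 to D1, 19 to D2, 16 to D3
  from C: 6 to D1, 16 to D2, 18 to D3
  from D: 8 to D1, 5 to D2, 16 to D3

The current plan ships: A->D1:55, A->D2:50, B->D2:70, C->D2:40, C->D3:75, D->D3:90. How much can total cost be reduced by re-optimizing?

1765

Current plan cost = 55·10 + 50·9 + 70·19 + 40·16 + 75·18 + 90·16 = 5760.
Optimal plan:
  A→D2: 70 × 9 = 630
  A→D3: 35 × 11 = 385
  B→D3: 70 × 16 = 1120
  C→D1: 55 × 6 = 330
  C→D3: 60 × 18 = 1080
  D→D2: 90 × 5 = 450
Optimal cost = 3995.
Saving = 5760 − 3995 = 1765.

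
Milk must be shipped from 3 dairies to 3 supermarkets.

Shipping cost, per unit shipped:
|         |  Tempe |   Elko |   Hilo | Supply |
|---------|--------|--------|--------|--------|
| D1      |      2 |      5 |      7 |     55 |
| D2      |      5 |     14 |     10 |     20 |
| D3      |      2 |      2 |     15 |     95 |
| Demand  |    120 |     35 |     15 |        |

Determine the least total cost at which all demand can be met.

Optimal allocation:
  D1->Tempe: 40 crates
  D1->Hilo: 15 crates
  D2->Tempe: 20 crates
  D3->Tempe: 60 crates
  D3->Elko: 35 crates
Total cost = 475.

475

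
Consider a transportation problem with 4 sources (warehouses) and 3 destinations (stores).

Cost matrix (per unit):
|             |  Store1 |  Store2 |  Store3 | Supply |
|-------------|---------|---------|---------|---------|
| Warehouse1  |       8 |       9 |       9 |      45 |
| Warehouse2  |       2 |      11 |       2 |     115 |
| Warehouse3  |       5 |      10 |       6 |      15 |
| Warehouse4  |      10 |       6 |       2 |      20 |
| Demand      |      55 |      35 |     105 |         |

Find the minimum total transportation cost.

One minimum-cost allocation:
  Warehouse1–Store1: 10 × 8 = 80
  Warehouse1–Store2: 35 × 9 = 315
  Warehouse2–Store1: 30 × 2 = 60
  Warehouse2–Store3: 85 × 2 = 170
  Warehouse3–Store1: 15 × 5 = 75
  Warehouse4–Store3: 20 × 2 = 40
Total = 80 + 315 + 60 + 170 + 75 + 40 = 740.

740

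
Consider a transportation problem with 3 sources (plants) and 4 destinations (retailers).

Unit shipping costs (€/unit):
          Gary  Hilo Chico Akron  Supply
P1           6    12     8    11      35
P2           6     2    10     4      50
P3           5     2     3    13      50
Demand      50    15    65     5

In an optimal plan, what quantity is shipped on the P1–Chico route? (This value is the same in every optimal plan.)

Optimal shipments:
  P1→Gary: 20 × €6 = €120
  P1→Chico: 15 × €8 = €120
  P2→Gary: 30 × €6 = €180
  P2→Hilo: 15 × €2 = €30
  P2→Akron: 5 × €4 = €20
  P3→Chico: 50 × €3 = €150
Total cost = €620.
So P1→Chico carries 15 units.

15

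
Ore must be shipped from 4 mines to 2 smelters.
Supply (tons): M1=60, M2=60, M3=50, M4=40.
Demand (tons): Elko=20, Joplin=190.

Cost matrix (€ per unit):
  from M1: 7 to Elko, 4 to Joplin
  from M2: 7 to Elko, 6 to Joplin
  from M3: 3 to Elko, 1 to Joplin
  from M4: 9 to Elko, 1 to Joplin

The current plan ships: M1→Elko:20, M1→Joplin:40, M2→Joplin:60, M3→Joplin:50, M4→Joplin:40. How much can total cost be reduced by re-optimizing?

40

Current plan cost = 20·7 + 40·4 + 60·6 + 50·1 + 40·1 = €750.
Optimal plan:
  M1->Joplin: 60 × €4 = €240
  M2->Elko: 20 × €7 = €140
  M2->Joplin: 40 × €6 = €240
  M3->Joplin: 50 × €1 = €50
  M4->Joplin: 40 × €1 = €40
Optimal cost = €710.
Saving = 750 − 710 = €40.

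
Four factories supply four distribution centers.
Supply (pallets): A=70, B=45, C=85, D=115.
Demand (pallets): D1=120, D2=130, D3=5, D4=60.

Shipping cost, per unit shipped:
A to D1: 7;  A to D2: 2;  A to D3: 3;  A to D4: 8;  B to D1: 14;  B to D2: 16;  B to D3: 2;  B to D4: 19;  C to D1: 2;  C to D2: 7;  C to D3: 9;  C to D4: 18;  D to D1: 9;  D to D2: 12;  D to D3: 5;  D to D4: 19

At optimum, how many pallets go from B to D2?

0

Optimal shipments:
  A to D2: 50 pallets
  A to D4: 20 pallets
  B to D3: 5 pallets
  B to D4: 40 pallets
  C to D1: 85 pallets
  D to D1: 35 pallets
  D to D2: 80 pallets
Total cost = 2475.
The route B→D2 is not used.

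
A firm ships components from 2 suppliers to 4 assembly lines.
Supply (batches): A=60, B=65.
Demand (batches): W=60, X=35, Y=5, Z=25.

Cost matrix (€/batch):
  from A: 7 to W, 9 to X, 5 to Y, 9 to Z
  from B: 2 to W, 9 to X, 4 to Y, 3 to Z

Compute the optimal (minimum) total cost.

Optimal allocation:
  A to W: 20 batches
  A to X: 35 batches
  A to Y: 5 batches
  B to W: 40 batches
  B to Z: 25 batches
Total cost = €635.

635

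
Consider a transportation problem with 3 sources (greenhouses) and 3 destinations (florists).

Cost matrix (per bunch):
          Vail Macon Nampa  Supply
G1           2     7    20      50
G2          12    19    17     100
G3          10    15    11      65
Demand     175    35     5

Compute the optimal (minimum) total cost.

One minimum-cost allocation:
  G1–Vail: 15 × 2 = 30
  G1–Macon: 35 × 7 = 245
  G2–Vail: 100 × 12 = 1200
  G3–Vail: 60 × 10 = 600
  G3–Nampa: 5 × 11 = 55
Total = 30 + 245 + 1200 + 600 + 55 = 2130.

2130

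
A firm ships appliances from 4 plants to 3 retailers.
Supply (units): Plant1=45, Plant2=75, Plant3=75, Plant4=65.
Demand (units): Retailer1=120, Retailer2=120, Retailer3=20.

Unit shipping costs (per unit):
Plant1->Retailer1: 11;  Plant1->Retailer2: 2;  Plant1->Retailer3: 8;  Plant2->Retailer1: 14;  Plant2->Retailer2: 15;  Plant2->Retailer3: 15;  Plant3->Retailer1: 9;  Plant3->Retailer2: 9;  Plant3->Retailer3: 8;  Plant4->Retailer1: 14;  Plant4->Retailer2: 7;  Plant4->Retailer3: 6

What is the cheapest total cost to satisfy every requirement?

Optimal allocation:
  Plant1 to Retailer2: 45 × 2 = 90
  Plant2 to Retailer1: 75 × 14 = 1050
  Plant3 to Retailer1: 45 × 9 = 405
  Plant3 to Retailer2: 30 × 9 = 270
  Plant4 to Retailer2: 45 × 7 = 315
  Plant4 to Retailer3: 20 × 6 = 120
Total = 90 + 1050 + 405 + 270 + 315 + 120 = 2250.
(Supply check: Plant1 ships 45; Plant2 ships 75; Plant3 ships 75; Plant4 ships 65.)

2250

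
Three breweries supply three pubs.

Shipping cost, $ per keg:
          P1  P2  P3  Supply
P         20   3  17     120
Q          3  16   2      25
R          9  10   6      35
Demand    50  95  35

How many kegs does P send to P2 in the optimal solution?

95

Optimal shipments:
  P–P2: 95 × $3 = $285
  P–P3: 25 × $17 = $425
  Q–P1: 25 × $3 = $75
  R–P1: 25 × $9 = $225
  R–P3: 10 × $6 = $60
Total cost = $1070.
So P→P2 carries 95 kegs.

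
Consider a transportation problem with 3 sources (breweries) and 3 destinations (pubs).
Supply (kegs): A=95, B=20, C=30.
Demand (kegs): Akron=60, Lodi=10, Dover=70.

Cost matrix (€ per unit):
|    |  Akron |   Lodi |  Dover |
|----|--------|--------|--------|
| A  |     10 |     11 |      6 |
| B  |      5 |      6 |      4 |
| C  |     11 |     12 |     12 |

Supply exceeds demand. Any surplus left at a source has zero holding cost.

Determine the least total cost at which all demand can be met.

1055

A cheapest plan:
  A–Akron: 15 × €10 = €150
  A–Lodi: 10 × €11 = €110
  A–Dover: 70 × €6 = €420
  B–Akron: 20 × €5 = €100
  C–Akron: 25 × €11 = €275
Total = 150 + 110 + 420 + 100 + 275 = €1055.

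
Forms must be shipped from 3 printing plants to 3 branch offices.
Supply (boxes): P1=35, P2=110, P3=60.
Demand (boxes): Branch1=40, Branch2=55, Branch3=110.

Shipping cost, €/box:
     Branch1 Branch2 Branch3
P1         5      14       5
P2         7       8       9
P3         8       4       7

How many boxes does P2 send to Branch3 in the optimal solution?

Solving gives:
  P1 to Branch3: 35 × €5 = €175
  P2 to Branch1: 40 × €7 = €280
  P2 to Branch3: 70 × €9 = €630
  P3 to Branch2: 55 × €4 = €220
  P3 to Branch3: 5 × €7 = €35
Total cost = €1340.
So P2→Branch3 carries 70 boxes.

70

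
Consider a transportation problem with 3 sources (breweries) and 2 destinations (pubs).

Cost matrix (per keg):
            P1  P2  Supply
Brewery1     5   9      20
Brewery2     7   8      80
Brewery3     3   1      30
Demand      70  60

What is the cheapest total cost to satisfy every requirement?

One minimum-cost allocation:
  Brewery1 to P1: 20 × 5 = 100
  Brewery2 to P1: 50 × 7 = 350
  Brewery2 to P2: 30 × 8 = 240
  Brewery3 to P2: 30 × 1 = 30
Total = 100 + 350 + 240 + 30 = 720.

720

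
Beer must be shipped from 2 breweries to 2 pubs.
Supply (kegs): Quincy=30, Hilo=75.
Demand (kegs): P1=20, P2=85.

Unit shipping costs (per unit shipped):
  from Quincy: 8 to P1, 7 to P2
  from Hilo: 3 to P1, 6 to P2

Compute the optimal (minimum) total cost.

An optimal shipping plan:
  Quincy–P2: 30 × 7 = 210
  Hilo–P1: 20 × 3 = 60
  Hilo–P2: 55 × 6 = 330
Total = 210 + 60 + 330 = 600.

600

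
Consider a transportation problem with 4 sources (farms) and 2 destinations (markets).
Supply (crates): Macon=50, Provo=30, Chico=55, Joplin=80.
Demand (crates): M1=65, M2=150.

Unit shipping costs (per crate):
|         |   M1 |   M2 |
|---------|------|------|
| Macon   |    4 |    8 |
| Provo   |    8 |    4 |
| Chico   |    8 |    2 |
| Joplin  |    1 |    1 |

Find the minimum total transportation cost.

510

A cheapest plan:
  Macon–M1: 50 crates
  Provo–M2: 30 crates
  Chico–M2: 55 crates
  Joplin–M1: 15 crates
  Joplin–M2: 65 crates
Total cost = 510.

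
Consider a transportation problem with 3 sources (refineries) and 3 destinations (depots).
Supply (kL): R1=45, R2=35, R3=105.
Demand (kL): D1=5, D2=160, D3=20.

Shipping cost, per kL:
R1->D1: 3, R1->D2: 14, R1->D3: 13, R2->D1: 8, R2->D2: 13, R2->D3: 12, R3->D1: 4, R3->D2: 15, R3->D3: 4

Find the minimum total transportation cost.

A cheapest plan:
  R1->D2: 45 × 14 = 630
  R2->D2: 35 × 13 = 455
  R3->D1: 5 × 4 = 20
  R3->D2: 80 × 15 = 1200
  R3->D3: 20 × 4 = 80
Total = 630 + 455 + 20 + 1200 + 80 = 2385.

2385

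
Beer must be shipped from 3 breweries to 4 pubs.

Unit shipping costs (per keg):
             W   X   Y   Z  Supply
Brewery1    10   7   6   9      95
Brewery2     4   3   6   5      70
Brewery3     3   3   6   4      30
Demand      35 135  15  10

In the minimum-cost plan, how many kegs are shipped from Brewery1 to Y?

15

Solving gives:
  Brewery1->X: 80 × 7 = 560
  Brewery1->Y: 15 × 6 = 90
  Brewery2->W: 15 × 4 = 60
  Brewery2->X: 55 × 3 = 165
  Brewery3->W: 20 × 3 = 60
  Brewery3->Z: 10 × 4 = 40
Total cost = 975.
So Brewery1→Y carries 15 kegs.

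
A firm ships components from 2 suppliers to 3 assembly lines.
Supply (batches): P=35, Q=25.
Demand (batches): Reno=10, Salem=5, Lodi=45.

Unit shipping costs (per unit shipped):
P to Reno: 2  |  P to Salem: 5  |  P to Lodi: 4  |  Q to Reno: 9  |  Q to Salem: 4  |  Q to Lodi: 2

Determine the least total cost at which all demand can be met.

One minimum-cost allocation:
  P to Reno: 10 × 2 = 20
  P to Salem: 5 × 5 = 25
  P to Lodi: 20 × 4 = 80
  Q to Lodi: 25 × 2 = 50
Total = 20 + 25 + 80 + 50 = 175.
(Supply check: P ships 35; Q ships 25.)

175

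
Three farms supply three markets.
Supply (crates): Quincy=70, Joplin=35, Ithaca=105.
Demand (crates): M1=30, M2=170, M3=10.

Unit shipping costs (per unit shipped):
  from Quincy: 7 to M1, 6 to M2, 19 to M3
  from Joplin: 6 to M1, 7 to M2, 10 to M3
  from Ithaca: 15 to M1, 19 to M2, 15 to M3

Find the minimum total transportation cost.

One minimum-cost allocation:
  Quincy–M2: 70 × 6 = 420
  Joplin–M2: 35 × 7 = 245
  Ithaca–M1: 30 × 15 = 450
  Ithaca–M2: 65 × 19 = 1235
  Ithaca–M3: 10 × 15 = 150
Total = 420 + 245 + 450 + 1235 + 150 = 2500.
(Supply check: Quincy ships 70; Joplin ships 35; Ithaca ships 105.)

2500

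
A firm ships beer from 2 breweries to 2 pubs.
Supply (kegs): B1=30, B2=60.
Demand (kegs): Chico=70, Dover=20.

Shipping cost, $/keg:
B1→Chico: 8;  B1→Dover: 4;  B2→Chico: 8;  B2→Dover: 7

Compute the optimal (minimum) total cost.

Optimal allocation:
  B1->Chico: 10 × $8 = $80
  B1->Dover: 20 × $4 = $80
  B2->Chico: 60 × $8 = $480
Total = 80 + 80 + 480 = $640.

640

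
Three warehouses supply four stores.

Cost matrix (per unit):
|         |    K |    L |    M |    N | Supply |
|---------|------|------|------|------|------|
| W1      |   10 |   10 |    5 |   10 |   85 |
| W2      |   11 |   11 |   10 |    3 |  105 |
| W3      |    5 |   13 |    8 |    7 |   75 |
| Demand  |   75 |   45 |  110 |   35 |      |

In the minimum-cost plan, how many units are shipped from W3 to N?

0

The minimum-cost plan:
  W1→M: 85 × 5 = 425
  W2→L: 45 × 11 = 495
  W2→M: 25 × 10 = 250
  W2→N: 35 × 3 = 105
  W3→K: 75 × 5 = 375
Total cost = 1650.
The route W3→N is not used.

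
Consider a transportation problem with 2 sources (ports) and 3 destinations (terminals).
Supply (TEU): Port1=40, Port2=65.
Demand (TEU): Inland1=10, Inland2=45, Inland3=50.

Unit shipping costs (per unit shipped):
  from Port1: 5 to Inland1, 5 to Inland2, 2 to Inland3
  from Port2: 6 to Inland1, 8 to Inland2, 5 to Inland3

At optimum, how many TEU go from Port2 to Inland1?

10

Solving gives:
  Port1->Inland2: 40 TEU
  Port2->Inland1: 10 TEU
  Port2->Inland2: 5 TEU
  Port2->Inland3: 50 TEU
Total cost = 550.
So Port2→Inland1 carries 10 TEU.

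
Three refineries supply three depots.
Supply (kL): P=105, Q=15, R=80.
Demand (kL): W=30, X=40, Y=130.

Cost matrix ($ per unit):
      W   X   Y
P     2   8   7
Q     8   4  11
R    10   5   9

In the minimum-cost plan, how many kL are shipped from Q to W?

0

The minimum-cost plan:
  P->W: 30 × $2 = $60
  P->Y: 75 × $7 = $525
  Q->X: 15 × $4 = $60
  R->X: 25 × $5 = $125
  R->Y: 55 × $9 = $495
Total cost = $1265.
The route Q→W is not used.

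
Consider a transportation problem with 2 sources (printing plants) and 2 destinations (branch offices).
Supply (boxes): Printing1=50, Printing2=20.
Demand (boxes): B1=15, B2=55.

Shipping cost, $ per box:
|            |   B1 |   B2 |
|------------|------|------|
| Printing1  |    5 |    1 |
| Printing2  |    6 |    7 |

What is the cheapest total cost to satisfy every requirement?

175

One minimum-cost allocation:
  Printing1 to B2: 50 × $1 = $50
  Printing2 to B1: 15 × $6 = $90
  Printing2 to B2: 5 × $7 = $35
Total = 50 + 90 + 35 = $175.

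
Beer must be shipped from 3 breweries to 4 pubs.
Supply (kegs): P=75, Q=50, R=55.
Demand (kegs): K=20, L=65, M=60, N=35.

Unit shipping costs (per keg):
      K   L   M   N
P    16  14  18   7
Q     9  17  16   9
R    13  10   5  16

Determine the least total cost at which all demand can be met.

One minimum-cost allocation:
  P to L: 65 kegs
  P to N: 10 kegs
  Q to K: 20 kegs
  Q to M: 5 kegs
  Q to N: 25 kegs
  R to M: 55 kegs
Total cost = 1740.

1740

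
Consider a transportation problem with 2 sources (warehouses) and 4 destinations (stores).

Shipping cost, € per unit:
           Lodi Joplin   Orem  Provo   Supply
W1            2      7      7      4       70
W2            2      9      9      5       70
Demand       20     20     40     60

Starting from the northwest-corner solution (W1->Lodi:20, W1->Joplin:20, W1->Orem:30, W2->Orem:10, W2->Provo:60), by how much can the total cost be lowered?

Current plan cost = 20·2 + 20·7 + 30·7 + 10·9 + 60·5 = €780.
Optimal plan:
  W1→Joplin: 20 × €7 = €140
  W1→Orem: 40 × €7 = €280
  W1→Provo: 10 × €4 = €40
  W2→Lodi: 20 × €2 = €40
  W2→Provo: 50 × €5 = €250
Optimal cost = €750.
Saving = 780 − 750 = €30.

30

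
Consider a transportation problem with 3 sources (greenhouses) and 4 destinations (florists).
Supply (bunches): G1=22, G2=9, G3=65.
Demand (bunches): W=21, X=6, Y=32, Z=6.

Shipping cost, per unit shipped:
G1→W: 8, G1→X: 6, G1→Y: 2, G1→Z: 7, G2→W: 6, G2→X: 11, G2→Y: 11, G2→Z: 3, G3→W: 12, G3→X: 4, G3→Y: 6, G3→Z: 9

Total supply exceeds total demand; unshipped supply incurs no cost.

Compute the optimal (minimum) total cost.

380

Optimal allocation:
  G1->W: 12 × 8 = 96
  G1->Y: 10 × 2 = 20
  G2->W: 9 × 6 = 54
  G3->X: 6 × 4 = 24
  G3->Y: 22 × 6 = 132
  G3->Z: 6 × 9 = 54
Total = 96 + 20 + 54 + 24 + 132 + 54 = 380.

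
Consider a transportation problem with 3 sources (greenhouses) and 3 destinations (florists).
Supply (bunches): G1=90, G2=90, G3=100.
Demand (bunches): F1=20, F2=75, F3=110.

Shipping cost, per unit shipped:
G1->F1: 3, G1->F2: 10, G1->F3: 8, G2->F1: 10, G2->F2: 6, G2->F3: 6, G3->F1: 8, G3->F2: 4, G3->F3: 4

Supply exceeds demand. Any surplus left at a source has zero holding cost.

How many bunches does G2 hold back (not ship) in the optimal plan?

An optimal plan:
  G1–F1: 20 × 3 = 60
  G2–F2: 75 × 6 = 450
  G2–F3: 10 × 6 = 60
  G3–F3: 100 × 4 = 400
Total cost = 970.
G2 ships 85 of its 90, leaving 5.

5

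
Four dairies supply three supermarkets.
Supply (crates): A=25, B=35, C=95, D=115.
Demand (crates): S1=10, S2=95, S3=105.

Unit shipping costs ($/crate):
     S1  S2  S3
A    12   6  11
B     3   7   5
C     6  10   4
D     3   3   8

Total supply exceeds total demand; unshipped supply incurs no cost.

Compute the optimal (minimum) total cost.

745

A cheapest plan:
  B–S1: 10 × $3 = $30
  B–S3: 10 × $5 = $50
  C–S3: 95 × $4 = $380
  D–S2: 95 × $3 = $285
Total = 30 + 50 + 380 + 285 = $745.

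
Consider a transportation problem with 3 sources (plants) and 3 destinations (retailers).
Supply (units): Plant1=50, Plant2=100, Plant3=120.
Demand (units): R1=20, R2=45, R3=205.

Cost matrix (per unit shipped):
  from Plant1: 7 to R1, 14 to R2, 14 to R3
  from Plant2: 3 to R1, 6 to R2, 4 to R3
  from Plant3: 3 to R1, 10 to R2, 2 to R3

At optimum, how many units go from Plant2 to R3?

85

Solving gives:
  Plant1–R1: 20 × 7 = 140
  Plant1–R2: 30 × 14 = 420
  Plant2–R2: 15 × 6 = 90
  Plant2–R3: 85 × 4 = 340
  Plant3–R3: 120 × 2 = 240
Total cost = 1230.
So Plant2→R3 carries 85 units.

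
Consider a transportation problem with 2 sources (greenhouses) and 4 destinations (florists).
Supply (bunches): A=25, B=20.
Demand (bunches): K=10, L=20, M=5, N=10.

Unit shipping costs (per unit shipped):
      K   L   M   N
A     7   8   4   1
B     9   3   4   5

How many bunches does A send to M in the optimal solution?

5

Solving gives:
  A to K: 10 × 7 = 70
  A to M: 5 × 4 = 20
  A to N: 10 × 1 = 10
  B to L: 20 × 3 = 60
Total cost = 160.
So A→M carries 5 bunches.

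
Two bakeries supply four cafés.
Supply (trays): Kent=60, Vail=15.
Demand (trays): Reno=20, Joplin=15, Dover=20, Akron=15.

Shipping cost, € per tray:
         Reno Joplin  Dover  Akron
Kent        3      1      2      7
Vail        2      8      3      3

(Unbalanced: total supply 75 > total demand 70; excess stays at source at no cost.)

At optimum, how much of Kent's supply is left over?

5

Minimum-cost shipments:
  Kent to Reno: 20 trays
  Kent to Joplin: 15 trays
  Kent to Dover: 20 trays
  Vail to Akron: 15 trays
Total cost = €160.
Kent ships 55 of its 60, leaving 5.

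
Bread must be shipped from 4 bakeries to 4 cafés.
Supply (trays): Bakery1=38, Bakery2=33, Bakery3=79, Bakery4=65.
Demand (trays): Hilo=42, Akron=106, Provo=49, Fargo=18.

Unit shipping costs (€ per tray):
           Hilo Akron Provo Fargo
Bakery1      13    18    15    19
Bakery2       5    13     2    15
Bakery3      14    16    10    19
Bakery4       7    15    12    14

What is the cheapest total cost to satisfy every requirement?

2539

An optimal shipping plan:
  Bakery1–Akron: 38 trays
  Bakery2–Provo: 33 trays
  Bakery3–Akron: 63 trays
  Bakery3–Provo: 16 trays
  Bakery4–Hilo: 42 trays
  Bakery4–Akron: 5 trays
  Bakery4–Fargo: 18 trays
Total cost = €2539.
(Supply check: Bakery1 ships 38; Bakery2 ships 33; Bakery3 ships 79; Bakery4 ships 65.)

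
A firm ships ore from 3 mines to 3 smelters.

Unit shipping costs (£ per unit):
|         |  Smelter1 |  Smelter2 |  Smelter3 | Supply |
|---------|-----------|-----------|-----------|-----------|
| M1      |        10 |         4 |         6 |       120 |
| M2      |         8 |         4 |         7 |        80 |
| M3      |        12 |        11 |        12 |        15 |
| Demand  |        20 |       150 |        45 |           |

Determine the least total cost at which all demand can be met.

1090

A cheapest plan:
  M1->Smelter2: 75 × £4 = £300
  M1->Smelter3: 45 × £6 = £270
  M2->Smelter1: 5 × £8 = £40
  M2->Smelter2: 75 × £4 = £300
  M3->Smelter1: 15 × £12 = £180
Total = 300 + 270 + 40 + 300 + 180 = £1090.
(Supply check: M1 ships 120; M2 ships 80; M3 ships 15.)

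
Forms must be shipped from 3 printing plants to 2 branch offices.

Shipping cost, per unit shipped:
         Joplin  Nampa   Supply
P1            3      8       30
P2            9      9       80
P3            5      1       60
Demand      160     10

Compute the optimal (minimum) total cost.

Optimal allocation:
  P1->Joplin: 30 × 3 = 90
  P2->Joplin: 80 × 9 = 720
  P3->Joplin: 50 × 5 = 250
  P3->Nampa: 10 × 1 = 10
Total = 90 + 720 + 250 + 10 = 1070.
(Supply check: P1 ships 30; P2 ships 80; P3 ships 60.)

1070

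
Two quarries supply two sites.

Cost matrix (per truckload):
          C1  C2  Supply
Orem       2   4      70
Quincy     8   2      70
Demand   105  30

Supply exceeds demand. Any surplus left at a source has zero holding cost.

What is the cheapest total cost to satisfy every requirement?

480

Optimal allocation:
  Orem->C1: 70 × 2 = 140
  Quincy->C1: 35 × 8 = 280
  Quincy->C2: 30 × 2 = 60
Total = 140 + 280 + 60 = 480.
(Supply check: Orem ships 70; Quincy ships 65.)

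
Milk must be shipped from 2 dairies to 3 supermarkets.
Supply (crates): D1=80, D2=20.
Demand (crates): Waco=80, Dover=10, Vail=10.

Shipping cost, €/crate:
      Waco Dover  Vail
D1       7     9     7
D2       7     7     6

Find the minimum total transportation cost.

690

A cheapest plan:
  D1–Waco: 80 crates
  D2–Dover: 10 crates
  D2–Vail: 10 crates
Total cost = €690.
(Supply check: D1 ships 80; D2 ships 20.)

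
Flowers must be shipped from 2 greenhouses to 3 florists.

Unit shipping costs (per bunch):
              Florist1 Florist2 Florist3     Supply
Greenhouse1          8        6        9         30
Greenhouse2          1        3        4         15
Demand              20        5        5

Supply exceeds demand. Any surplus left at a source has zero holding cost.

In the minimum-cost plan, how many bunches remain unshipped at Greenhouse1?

Minimum-cost shipments:
  Greenhouse1->Florist1: 5 × 8 = 40
  Greenhouse1->Florist2: 5 × 6 = 30
  Greenhouse1->Florist3: 5 × 9 = 45
  Greenhouse2->Florist1: 15 × 1 = 15
Total cost = 130.
Greenhouse1 ships 15 of its 30, leaving 15.

15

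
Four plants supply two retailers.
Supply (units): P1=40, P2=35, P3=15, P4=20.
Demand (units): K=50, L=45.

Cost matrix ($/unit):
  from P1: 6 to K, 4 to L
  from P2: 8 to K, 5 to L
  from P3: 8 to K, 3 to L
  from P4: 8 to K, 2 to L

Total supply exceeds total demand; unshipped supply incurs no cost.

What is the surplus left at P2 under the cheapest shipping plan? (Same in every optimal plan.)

15

An optimal plan:
  P1->K: 40 × $6 = $240
  P2->K: 10 × $8 = $80
  P2->L: 10 × $5 = $50
  P3->L: 15 × $3 = $45
  P4->L: 20 × $2 = $40
Total cost = $455.
P2 ships 20 of its 35, leaving 15.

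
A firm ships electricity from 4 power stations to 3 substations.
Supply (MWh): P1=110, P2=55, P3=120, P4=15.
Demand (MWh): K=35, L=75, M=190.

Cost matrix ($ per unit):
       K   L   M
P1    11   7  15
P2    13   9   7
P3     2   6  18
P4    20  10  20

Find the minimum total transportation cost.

One minimum-cost allocation:
  P1→M: 110 MWh
  P2→M: 55 MWh
  P3→K: 35 MWh
  P3→L: 75 MWh
  P3→M: 10 MWh
  P4→M: 15 MWh
Total cost = $3035.

3035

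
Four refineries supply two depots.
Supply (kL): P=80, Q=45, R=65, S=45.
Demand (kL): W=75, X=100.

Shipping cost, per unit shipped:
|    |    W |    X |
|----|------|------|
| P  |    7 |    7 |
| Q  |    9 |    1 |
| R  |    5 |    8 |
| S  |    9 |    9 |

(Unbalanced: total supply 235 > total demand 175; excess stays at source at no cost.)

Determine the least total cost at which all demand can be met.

A cheapest plan:
  P→W: 10 × 7 = 70
  P→X: 55 × 7 = 385
  Q→X: 45 × 1 = 45
  R→W: 65 × 5 = 325
Total = 70 + 385 + 45 + 325 = 825.
(Supply check: P ships 65; Q ships 45; R ships 65; S ships 0.)

825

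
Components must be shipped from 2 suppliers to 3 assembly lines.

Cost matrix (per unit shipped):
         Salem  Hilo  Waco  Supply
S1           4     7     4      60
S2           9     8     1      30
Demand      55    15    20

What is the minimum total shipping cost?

355

An optimal shipping plan:
  S1 to Salem: 55 × 4 = 220
  S1 to Hilo: 5 × 7 = 35
  S2 to Hilo: 10 × 8 = 80
  S2 to Waco: 20 × 1 = 20
Total = 220 + 35 + 80 + 20 = 355.
(Supply check: S1 ships 60; S2 ships 30.)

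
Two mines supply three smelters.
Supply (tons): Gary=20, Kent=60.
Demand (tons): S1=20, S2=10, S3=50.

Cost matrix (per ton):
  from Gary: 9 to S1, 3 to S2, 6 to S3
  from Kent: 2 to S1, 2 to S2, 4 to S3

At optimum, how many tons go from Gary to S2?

Optimal shipments:
  Gary→S2: 10 tons
  Gary→S3: 10 tons
  Kent→S1: 20 tons
  Kent→S3: 40 tons
Total cost = 290.
So Gary→S2 carries 10 tons.

10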